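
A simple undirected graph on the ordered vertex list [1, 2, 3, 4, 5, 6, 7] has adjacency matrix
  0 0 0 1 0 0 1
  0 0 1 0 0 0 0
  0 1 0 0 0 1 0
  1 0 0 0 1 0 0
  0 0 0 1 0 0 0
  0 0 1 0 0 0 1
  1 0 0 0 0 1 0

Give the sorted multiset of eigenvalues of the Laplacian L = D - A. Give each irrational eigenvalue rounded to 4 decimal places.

[0, 0.1981, 0.7530, 1.5550, 2.4450, 3.2470, 3.8019]

Each diagonal entry of L is the vertex degree and each off-diagonal entry is -1 where an edge is present, 0 otherwise; in the order [1, 2, 3, 4, 5, 6, 7] the diagonal is [2, 1, 2, 2, 1, 2, 2]. Diagonalising L (or applying a numerical eigensolver to the 7x7 matrix) gives the spectrum above. The single zero eigenvalue shows the graph is connected. By the matrix-tree theorem the graph has (1/7) * product of the nonzero eigenvalues = 1 spanning tree.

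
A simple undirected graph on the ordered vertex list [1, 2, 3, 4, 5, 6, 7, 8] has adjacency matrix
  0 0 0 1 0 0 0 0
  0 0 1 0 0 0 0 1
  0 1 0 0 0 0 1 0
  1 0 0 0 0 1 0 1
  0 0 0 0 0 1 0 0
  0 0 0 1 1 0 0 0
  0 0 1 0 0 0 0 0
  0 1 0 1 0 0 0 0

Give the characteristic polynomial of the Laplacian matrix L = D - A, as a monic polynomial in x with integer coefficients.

x^8 - 14x^7 + 77x^6 - 212x^5 + 308x^4 - 228x^3 + 76x^2 - 8x

Reading degrees in the order [1, 2, 3, 4, 5, 6, 7, 8] gives [1, 2, 2, 3, 1, 2, 1, 2]; set D = diag(1, 2, 2, 3, 1, 2, 1, 2) and form L = D - A. Computing det(xI - L) by cofactor expansion (or equivalently via sum-over-permutations) gives x^8 - 14x^7 + 77x^6 - 212x^5 + 308x^4 - 228x^3 + 76x^2 - 8x. The coefficient of x^7 equals -trace(L) = -14, matching the sum of degrees. By the matrix-tree theorem the graph has (1/8) * product of the nonzero eigenvalues = 1 spanning tree. There is one zero in the spectrum, matching the 1 component.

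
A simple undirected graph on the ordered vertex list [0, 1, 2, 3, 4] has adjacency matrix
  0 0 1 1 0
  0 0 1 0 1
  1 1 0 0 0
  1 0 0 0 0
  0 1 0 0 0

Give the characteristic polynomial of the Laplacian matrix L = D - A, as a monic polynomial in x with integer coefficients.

Reading degrees in the order [0, 1, 2, 3, 4] gives [2, 2, 2, 1, 1]; set D = diag(2, 2, 2, 1, 1) and form L = D - A. L has integer entries, so p(x) = det(xI - L) has integer coefficients. Expanding the determinant yields x^5 - 8x^4 + 21x^3 - 20x^2 + 5x. The constant term is 0 because L is singular (the all-ones vector lies in its kernel).

x^5 - 8x^4 + 21x^3 - 20x^2 + 5x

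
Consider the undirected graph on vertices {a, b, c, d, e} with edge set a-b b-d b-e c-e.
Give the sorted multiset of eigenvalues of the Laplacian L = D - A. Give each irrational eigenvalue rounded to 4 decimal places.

Each diagonal entry of L is the vertex degree and each off-diagonal entry is -1 where an edge is present, 0 otherwise; in the order [a, b, c, d, e] the diagonal is [1, 3, 1, 1, 2]. L is symmetric positive semidefinite, so every eigenvalue is real and nonnegative. There is one zero in the spectrum, matching the 1 component. The eigenvalues sum to 8, which equals trace(L) = 2|E|.

[0, 0.5188, 1, 2.3111, 4.1701]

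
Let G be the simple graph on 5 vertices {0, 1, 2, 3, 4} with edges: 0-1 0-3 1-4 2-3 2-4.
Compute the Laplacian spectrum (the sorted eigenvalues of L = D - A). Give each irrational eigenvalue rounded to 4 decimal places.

[0, 1.3820, 1.3820, 3.6180, 3.6180]

With the vertex order [0, 1, 2, 3, 4], the degrees are [2, 2, 2, 2, 2], giving D = diag(2, 2, 2, 2, 2) and L = D - A. Diagonalising L (or applying a numerical eigensolver to the 5x5 matrix) gives the spectrum above. The single zero eigenvalue shows the graph is connected. There is one zero in the spectrum, matching the 1 component.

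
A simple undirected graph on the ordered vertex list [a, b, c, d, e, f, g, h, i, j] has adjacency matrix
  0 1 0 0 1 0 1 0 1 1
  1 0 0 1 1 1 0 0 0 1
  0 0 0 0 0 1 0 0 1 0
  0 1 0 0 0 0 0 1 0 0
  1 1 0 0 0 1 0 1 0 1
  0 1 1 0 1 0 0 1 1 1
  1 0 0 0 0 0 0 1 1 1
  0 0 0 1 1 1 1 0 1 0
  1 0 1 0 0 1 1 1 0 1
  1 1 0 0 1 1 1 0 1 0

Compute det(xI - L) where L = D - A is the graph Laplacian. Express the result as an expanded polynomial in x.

x^10 - 46x^9 + 919x^8 - 10438x^7 + 74043x^6 - 338896x^5 + 996360x^4 - 1805032x^3 + 1818191x^2 - 772120x

Each diagonal entry of L is the vertex degree and each off-diagonal entry is -1 where an edge is present, 0 otherwise; in the order [a, b, c, d, e, f, g, h, i, j] the diagonal is [5, 5, 2, 2, 5, 6, 4, 5, 6, 6]. L has integer entries, so p(x) = det(xI - L) has integer coefficients. Expanding the determinant yields x^10 - 46x^9 + 919x^8 - 10438x^7 + 74043x^6 - 338896x^5 + 996360x^4 - 1805032x^3 + 1818191x^2 - 772120x. Since p(0) = det(-L) = 0, x divides p(x). The largest eigenvalue, 7.8938, is at most the vertex count 10. By the matrix-tree theorem the graph has (1/10) * product of the nonzero eigenvalues = 77212 spanning trees.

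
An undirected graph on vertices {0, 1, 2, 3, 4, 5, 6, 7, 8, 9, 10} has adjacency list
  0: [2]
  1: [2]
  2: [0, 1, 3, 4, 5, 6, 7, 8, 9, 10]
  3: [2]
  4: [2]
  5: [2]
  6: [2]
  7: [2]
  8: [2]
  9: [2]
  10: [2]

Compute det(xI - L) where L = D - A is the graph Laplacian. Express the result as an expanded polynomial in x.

x^11 - 20x^10 + 135x^9 - 480x^8 + 1050x^7 - 1512x^6 + 1470x^5 - 960x^4 + 405x^3 - 100x^2 + 11x

With the vertex order [0, 1, 2, 3, 4, 5, 6, 7, 8, 9, 10], the degrees are [1, 1, 10, 1, 1, 1, 1, 1, 1, 1, 1], giving D = diag(1, 1, 10, 1, 1, 1, 1, 1, 1, 1, 1) and L = D - A. Computing det(xI - L) by cofactor expansion (or equivalently via sum-over-permutations) gives x^11 - 20x^10 + 135x^9 - 480x^8 + 1050x^7 - 1512x^6 + 1470x^5 - 960x^4 + 405x^3 - 100x^2 + 11x. The constant term is 0 because L is singular (the all-ones vector lies in its kernel). By the matrix-tree theorem the graph has (1/11) * product of the nonzero eigenvalues = 1 spanning tree. The largest eigenvalue, 11, is at most the vertex count 11.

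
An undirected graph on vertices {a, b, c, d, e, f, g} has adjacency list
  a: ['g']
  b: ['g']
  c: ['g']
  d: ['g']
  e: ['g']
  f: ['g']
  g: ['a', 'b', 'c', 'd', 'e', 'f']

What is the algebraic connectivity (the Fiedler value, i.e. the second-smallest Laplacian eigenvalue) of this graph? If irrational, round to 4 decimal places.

1

Each diagonal entry of L is the vertex degree and each off-diagonal entry is -1 where an edge is present, 0 otherwise; in the order [a, b, c, d, e, f, g] the diagonal is [1, 1, 1, 1, 1, 1, 6]. The sorted Laplacian eigenvalues are [0, 1, 1, 1, 1, 1, 7]; the algebraic connectivity is the second entry, 1. By the matrix-tree theorem the graph has (1/7) * product of the nonzero eigenvalues = 1 spanning tree. The eigenvalues sum to 12, which equals trace(L) = 2|E|.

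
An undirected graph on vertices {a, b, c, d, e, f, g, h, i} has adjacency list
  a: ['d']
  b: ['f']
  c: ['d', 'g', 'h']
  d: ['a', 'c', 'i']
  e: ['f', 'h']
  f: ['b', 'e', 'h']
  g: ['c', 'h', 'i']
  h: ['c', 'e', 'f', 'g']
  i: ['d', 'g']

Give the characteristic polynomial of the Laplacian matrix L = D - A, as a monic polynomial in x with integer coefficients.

x^9 - 22x^8 + 200x^7 - 972x^6 + 2729x^5 - 4462x^4 + 4064x^3 - 1832x^2 + 297x

Reading degrees in the order [a, b, c, d, e, f, g, h, i] gives [1, 1, 3, 3, 2, 3, 3, 4, 2]; set D = diag(1, 1, 3, 3, 2, 3, 3, 4, 2) and form L = D - A. L has integer entries, so p(x) = det(xI - L) has integer coefficients. Expanding the determinant yields x^9 - 22x^8 + 200x^7 - 972x^6 + 2729x^5 - 4462x^4 + 4064x^3 - 1832x^2 + 297x. Since p(0) = det(-L) = 0, x divides p(x).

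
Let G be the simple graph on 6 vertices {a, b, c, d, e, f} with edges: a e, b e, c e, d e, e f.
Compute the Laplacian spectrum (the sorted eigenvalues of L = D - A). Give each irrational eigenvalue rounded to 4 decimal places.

[0, 1, 1, 1, 1, 6]

Reading degrees in the order [a, b, c, d, e, f] gives [1, 1, 1, 1, 5, 1]; set D = diag(1, 1, 1, 1, 5, 1) and form L = D - A. Diagonalising L (or applying a numerical eigensolver to the 6x6 matrix) gives the spectrum above. The single zero eigenvalue shows the graph is connected. The largest eigenvalue, 6, is at most the vertex count 6. The eigenvalues sum to 10, which equals trace(L) = 2|E|.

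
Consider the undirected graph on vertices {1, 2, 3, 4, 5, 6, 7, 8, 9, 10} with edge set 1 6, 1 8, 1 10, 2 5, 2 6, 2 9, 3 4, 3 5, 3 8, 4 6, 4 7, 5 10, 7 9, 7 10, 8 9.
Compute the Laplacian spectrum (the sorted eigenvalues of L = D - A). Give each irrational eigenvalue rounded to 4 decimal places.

[0, 2, 2, 2, 2, 2, 5, 5, 5, 5]

Reading degrees in the order [1, 2, 3, 4, 5, 6, 7, 8, 9, 10] gives [3, 3, 3, 3, 3, 3, 3, 3, 3, 3]; set D = diag(3, 3, 3, 3, 3, 3, 3, 3, 3, 3) and form L = D - A. Diagonalising L (or applying a numerical eigensolver to the 10x10 matrix) gives the spectrum above. The single zero eigenvalue shows the graph is connected. By the matrix-tree theorem the graph has (1/10) * product of the nonzero eigenvalues = 2000 spanning trees. The eigenvalues sum to 30, which equals trace(L) = 2|E|.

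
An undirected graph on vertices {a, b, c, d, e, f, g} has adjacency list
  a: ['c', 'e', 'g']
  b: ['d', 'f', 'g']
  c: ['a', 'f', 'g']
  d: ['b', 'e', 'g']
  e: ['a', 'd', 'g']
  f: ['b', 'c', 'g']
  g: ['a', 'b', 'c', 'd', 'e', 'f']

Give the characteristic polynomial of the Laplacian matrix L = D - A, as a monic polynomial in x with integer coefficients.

x^7 - 24x^6 + 231x^5 - 1140x^4 + 3036x^3 - 4128x^2 + 2240x

Each diagonal entry of L is the vertex degree and each off-diagonal entry is -1 where an edge is present, 0 otherwise; in the order [a, b, c, d, e, f, g] the diagonal is [3, 3, 3, 3, 3, 3, 6]. Computing det(xI - L) by cofactor expansion (or equivalently via sum-over-permutations) gives x^7 - 24x^6 + 231x^5 - 1140x^4 + 3036x^3 - 4128x^2 + 2240x. The coefficient of x^6 equals -trace(L) = -24, matching the sum of degrees. There is one zero in the spectrum, matching the 1 component.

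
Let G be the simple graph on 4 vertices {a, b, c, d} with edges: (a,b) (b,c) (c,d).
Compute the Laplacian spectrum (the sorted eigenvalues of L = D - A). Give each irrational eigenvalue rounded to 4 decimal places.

Reading degrees in the order [a, b, c, d] gives [1, 2, 2, 1]; set D = diag(1, 2, 2, 1) and form L = D - A. Since every row of L sums to 0, the all-ones vector is in the kernel and 0 is an eigenvalue. The single zero eigenvalue shows the graph is connected.

[0, 0.5858, 2, 3.4142]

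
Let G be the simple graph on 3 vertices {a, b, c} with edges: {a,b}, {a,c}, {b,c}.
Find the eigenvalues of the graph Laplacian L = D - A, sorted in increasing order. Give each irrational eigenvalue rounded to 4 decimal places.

Reading degrees in the order [a, b, c] gives [2, 2, 2]; set D = diag(2, 2, 2) and form L = D - A. The multiplicity of 0 as a Laplacian eigenvalue equals the number of connected components. The largest eigenvalue, 3, is at most the vertex count 3.

[0, 3, 3]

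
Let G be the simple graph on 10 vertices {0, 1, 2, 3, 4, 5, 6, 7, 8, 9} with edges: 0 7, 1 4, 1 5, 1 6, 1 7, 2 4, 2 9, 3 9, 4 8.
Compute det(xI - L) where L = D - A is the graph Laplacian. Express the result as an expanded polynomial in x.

x^10 - 18x^9 + 132x^8 - 514x^7 + 1161x^6 - 1562x^5 + 1239x^4 - 552x^3 + 123x^2 - 10x

Each diagonal entry of L is the vertex degree and each off-diagonal entry is -1 where an edge is present, 0 otherwise; in the order [0, 1, 2, 3, 4, 5, 6, 7, 8, 9] the diagonal is [1, 4, 2, 1, 3, 1, 1, 2, 1, 2]. Computing det(xI - L) by cofactor expansion (or equivalently via sum-over-permutations) gives x^10 - 18x^9 + 132x^8 - 514x^7 + 1161x^6 - 1562x^5 + 1239x^4 - 552x^3 + 123x^2 - 10x. The coefficient of x^9 equals -trace(L) = -18, matching the sum of degrees.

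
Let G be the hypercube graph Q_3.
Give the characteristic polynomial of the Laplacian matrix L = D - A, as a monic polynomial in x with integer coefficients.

x^8 - 24x^7 + 240x^6 - 1296x^5 + 4080x^4 - 7488x^3 + 7424x^2 - 3072x

The graph has 8 vertices and degree multiset [3, 3, 3, 3, 3, 3, 3, 3]; D is the diagonal matrix of degrees and L = D - A. The eigenvalues of L are [0, 2, 2, 2, 4, 4, 4, 6]; the characteristic polynomial is the product of (x - lambda_i), which multiplies out to x^8 - 24x^7 + 240x^6 - 1296x^5 + 4080x^4 - 7488x^3 + 7424x^2 - 3072x. The coefficient of x^7 equals -trace(L) = -24, matching the sum of degrees. The largest eigenvalue, 6, is at most the vertex count 8. The eigenvalues sum to 24, which equals trace(L) = 2|E|.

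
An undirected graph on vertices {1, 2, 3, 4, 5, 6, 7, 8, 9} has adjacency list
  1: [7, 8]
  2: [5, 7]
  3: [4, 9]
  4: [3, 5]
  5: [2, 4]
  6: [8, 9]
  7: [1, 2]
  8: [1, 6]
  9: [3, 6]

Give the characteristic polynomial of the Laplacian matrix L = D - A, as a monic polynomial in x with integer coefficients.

Reading degrees in the order [1, 2, 3, 4, 5, 6, 7, 8, 9] gives [2, 2, 2, 2, 2, 2, 2, 2, 2]; set D = diag(2, 2, 2, 2, 2, 2, 2, 2, 2) and form L = D - A. L has integer entries, so p(x) = det(xI - L) has integer coefficients. Expanding the determinant yields x^9 - 18x^8 + 135x^7 - 546x^6 + 1287x^5 - 1782x^4 + 1386x^3 - 540x^2 + 81x. Since p(0) = det(-L) = 0, x divides p(x). The largest eigenvalue, 3.8794, is at most the vertex count 9.

x^9 - 18x^8 + 135x^7 - 546x^6 + 1287x^5 - 1782x^4 + 1386x^3 - 540x^2 + 81x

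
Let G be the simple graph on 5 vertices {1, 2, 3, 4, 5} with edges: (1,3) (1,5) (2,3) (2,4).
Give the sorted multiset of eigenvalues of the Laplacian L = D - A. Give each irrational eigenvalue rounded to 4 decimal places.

Reading degrees in the order [1, 2, 3, 4, 5] gives [2, 2, 2, 1, 1]; set D = diag(2, 2, 2, 1, 1) and form L = D - A. L is symmetric positive semidefinite, so every eigenvalue is real and nonnegative. The eigenvalues sum to 8, which equals trace(L) = 2|E|.

[0, 0.3820, 1.3820, 2.6180, 3.6180]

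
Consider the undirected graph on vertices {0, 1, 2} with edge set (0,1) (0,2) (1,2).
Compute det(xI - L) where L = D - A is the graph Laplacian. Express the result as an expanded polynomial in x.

Reading degrees in the order [0, 1, 2] gives [2, 2, 2]; set D = diag(2, 2, 2) and form L = D - A. L has integer entries, so p(x) = det(xI - L) has integer coefficients. Expanding the determinant yields x^3 - 6x^2 + 9x. Since p(0) = det(-L) = 0, x divides p(x). By the matrix-tree theorem the graph has (1/3) * product of the nonzero eigenvalues = 3 spanning trees. There is one zero in the spectrum, matching the 1 component.

x^3 - 6x^2 + 9x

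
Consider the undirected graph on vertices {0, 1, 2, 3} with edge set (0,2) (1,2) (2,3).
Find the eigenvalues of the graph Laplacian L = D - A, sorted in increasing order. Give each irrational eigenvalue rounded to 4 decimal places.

With the vertex order [0, 1, 2, 3], the degrees are [1, 1, 3, 1], giving D = diag(1, 1, 3, 1) and L = D - A. L is symmetric positive semidefinite, so every eigenvalue is real and nonnegative.

[0, 1, 1, 4]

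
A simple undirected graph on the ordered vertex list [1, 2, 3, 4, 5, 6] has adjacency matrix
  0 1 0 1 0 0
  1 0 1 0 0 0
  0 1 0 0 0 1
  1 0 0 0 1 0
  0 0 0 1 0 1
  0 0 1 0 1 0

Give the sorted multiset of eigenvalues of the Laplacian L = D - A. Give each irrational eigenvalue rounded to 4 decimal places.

Each diagonal entry of L is the vertex degree and each off-diagonal entry is -1 where an edge is present, 0 otherwise; in the order [1, 2, 3, 4, 5, 6] the diagonal is [2, 2, 2, 2, 2, 2]. L is symmetric positive semidefinite, so every eigenvalue is real and nonnegative. By the matrix-tree theorem the graph has (1/6) * product of the nonzero eigenvalues = 6 spanning trees. The largest eigenvalue, 4, is at most the vertex count 6.

[0, 1, 1, 3, 3, 4]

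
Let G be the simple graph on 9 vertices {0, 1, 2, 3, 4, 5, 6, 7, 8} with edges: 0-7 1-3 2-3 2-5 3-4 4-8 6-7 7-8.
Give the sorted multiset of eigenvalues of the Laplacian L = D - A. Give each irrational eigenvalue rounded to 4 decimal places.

[0, 0.1538, 0.5764, 1, 1, 2.1128, 2.6757, 4.0748, 4.4065]

Reading degrees in the order [0, 1, 2, 3, 4, 5, 6, 7, 8] gives [1, 1, 2, 3, 2, 1, 1, 3, 2]; set D = diag(1, 1, 2, 3, 2, 1, 1, 3, 2) and form L = D - A. L is symmetric positive semidefinite, so every eigenvalue is real and nonnegative. The single zero eigenvalue shows the graph is connected. By the matrix-tree theorem the graph has (1/9) * product of the nonzero eigenvalues = 1 spanning tree.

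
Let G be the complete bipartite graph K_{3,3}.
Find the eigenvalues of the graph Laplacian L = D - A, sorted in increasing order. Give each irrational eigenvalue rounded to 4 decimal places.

The graph has 6 vertices and degree multiset [3, 3, 3, 3, 3, 3]; D is the diagonal matrix of degrees and L = D - A. Diagonalising L (or applying a numerical eigensolver to the 6x6 matrix) gives the spectrum above. The single zero eigenvalue shows the graph is connected. There is one zero in the spectrum, matching the 1 component.

[0, 3, 3, 3, 3, 6]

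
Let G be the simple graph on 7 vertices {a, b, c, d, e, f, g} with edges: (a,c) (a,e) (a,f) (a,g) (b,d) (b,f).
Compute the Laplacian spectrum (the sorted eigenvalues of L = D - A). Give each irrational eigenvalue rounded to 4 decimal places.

Each diagonal entry of L is the vertex degree and each off-diagonal entry is -1 where an edge is present, 0 otherwise; in the order [a, b, c, d, e, f, g] the diagonal is [4, 2, 1, 1, 1, 2, 1]. Since every row of L sums to 0, the all-ones vector is in the kernel and 0 is an eigenvalue. By the matrix-tree theorem the graph has (1/7) * product of the nonzero eigenvalues = 1 spanning tree.

[0, 0.2955, 1, 1, 1.4911, 3.1169, 5.0965]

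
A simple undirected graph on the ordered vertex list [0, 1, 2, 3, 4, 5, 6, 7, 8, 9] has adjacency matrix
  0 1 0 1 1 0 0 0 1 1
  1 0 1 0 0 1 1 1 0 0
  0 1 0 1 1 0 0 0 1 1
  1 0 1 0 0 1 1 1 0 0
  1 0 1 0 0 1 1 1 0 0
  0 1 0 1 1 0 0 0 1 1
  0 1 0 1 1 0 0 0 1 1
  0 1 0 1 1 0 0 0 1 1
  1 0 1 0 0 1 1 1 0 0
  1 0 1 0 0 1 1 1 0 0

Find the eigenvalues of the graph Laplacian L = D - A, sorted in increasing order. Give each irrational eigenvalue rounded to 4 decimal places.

Each diagonal entry of L is the vertex degree and each off-diagonal entry is -1 where an edge is present, 0 otherwise; in the order [0, 1, 2, 3, 4, 5, 6, 7, 8, 9] the diagonal is [5, 5, 5, 5, 5, 5, 5, 5, 5, 5]. The multiplicity of 0 as a Laplacian eigenvalue equals the number of connected components. The single zero eigenvalue shows the graph is connected. The largest eigenvalue, 10, is at most the vertex count 10.

[0, 5, 5, 5, 5, 5, 5, 5, 5, 10]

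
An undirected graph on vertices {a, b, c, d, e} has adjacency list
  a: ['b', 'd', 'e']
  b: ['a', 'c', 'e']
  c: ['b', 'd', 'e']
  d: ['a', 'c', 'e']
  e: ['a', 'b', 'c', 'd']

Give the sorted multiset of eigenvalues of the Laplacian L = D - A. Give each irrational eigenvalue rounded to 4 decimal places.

[0, 3, 3, 5, 5]

Each diagonal entry of L is the vertex degree and each off-diagonal entry is -1 where an edge is present, 0 otherwise; in the order [a, b, c, d, e] the diagonal is [3, 3, 3, 3, 4]. L is symmetric positive semidefinite, so every eigenvalue is real and nonnegative. The single zero eigenvalue shows the graph is connected. By the matrix-tree theorem the graph has (1/5) * product of the nonzero eigenvalues = 45 spanning trees.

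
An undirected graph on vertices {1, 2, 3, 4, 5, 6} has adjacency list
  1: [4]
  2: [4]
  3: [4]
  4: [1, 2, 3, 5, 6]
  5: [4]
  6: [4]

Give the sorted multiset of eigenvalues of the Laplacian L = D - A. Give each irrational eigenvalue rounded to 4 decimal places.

[0, 1, 1, 1, 1, 6]

Reading degrees in the order [1, 2, 3, 4, 5, 6] gives [1, 1, 1, 5, 1, 1]; set D = diag(1, 1, 1, 5, 1, 1) and form L = D - A. The multiplicity of 0 as a Laplacian eigenvalue equals the number of connected components. The single zero eigenvalue shows the graph is connected. The largest eigenvalue, 6, is at most the vertex count 6.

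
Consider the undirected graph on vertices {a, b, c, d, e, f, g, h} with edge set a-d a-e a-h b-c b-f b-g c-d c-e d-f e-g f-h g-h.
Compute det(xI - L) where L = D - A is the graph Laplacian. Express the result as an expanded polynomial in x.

x^8 - 24x^7 + 240x^6 - 1296x^5 + 4080x^4 - 7488x^3 + 7424x^2 - 3072x

Each diagonal entry of L is the vertex degree and each off-diagonal entry is -1 where an edge is present, 0 otherwise; in the order [a, b, c, d, e, f, g, h] the diagonal is [3, 3, 3, 3, 3, 3, 3, 3]. The eigenvalues of L are [0, 2, 2, 2, 4, 4, 4, 6]; the characteristic polynomial is the product of (x - lambda_i), which multiplies out to x^8 - 24x^7 + 240x^6 - 1296x^5 + 4080x^4 - 7488x^3 + 7424x^2 - 3072x. The coefficient of x^7 equals -trace(L) = -24, matching the sum of degrees. The eigenvalues sum to 24, which equals trace(L) = 2|E|.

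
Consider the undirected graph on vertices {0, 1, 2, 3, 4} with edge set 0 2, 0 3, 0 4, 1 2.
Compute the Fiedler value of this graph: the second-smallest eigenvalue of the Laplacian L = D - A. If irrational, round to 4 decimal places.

0.5188

Reading degrees in the order [0, 1, 2, 3, 4] gives [3, 1, 2, 1, 1]; set D = diag(3, 1, 2, 1, 1) and form L = D - A. The sorted Laplacian eigenvalues are [0, 0.5188, 1, 2.3111, 4.1701]; the algebraic connectivity is the second entry, 0.5188. The eigenvalues sum to 8, which equals trace(L) = 2|E|.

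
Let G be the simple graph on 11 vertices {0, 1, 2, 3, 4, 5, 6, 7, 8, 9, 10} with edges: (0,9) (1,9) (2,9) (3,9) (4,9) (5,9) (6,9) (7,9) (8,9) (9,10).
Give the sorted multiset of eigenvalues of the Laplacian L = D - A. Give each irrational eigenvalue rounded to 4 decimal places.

[0, 1, 1, 1, 1, 1, 1, 1, 1, 1, 11]

Reading degrees in the order [0, 1, 2, 3, 4, 5, 6, 7, 8, 9, 10] gives [1, 1, 1, 1, 1, 1, 1, 1, 1, 10, 1]; set D = diag(1, 1, 1, 1, 1, 1, 1, 1, 1, 10, 1) and form L = D - A. The multiplicity of 0 as a Laplacian eigenvalue equals the number of connected components. The eigenvalues sum to 20, which equals trace(L) = 2|E|.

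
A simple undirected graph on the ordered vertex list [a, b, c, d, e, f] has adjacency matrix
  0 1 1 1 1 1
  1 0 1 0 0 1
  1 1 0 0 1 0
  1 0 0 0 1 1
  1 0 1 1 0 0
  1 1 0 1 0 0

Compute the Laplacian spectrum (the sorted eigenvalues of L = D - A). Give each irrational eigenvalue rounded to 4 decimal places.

With the vertex order [a, b, c, d, e, f], the degrees are [5, 3, 3, 3, 3, 3], giving D = diag(5, 3, 3, 3, 3, 3) and L = D - A. Diagonalising L (or applying a numerical eigensolver to the 6x6 matrix) gives the spectrum above. The largest eigenvalue, 6, is at most the vertex count 6.

[0, 2.3820, 2.3820, 4.6180, 4.6180, 6]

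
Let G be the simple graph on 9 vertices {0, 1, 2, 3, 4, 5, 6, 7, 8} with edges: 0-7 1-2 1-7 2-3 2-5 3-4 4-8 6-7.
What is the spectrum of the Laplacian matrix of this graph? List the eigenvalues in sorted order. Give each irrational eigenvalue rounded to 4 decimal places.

With the vertex order [0, 1, 2, 3, 4, 5, 6, 7, 8], the degrees are [1, 2, 3, 2, 2, 1, 1, 3, 1], giving D = diag(1, 2, 3, 2, 2, 1, 1, 3, 1) and L = D - A. The multiplicity of 0 as a Laplacian eigenvalue equals the number of connected components. The single zero eigenvalue shows the graph is connected. By the matrix-tree theorem the graph has (1/9) * product of the nonzero eigenvalues = 1 spanning tree.

[0, 0.1658, 0.4679, 1, 1.3434, 1.6527, 3, 3.8794, 4.4909]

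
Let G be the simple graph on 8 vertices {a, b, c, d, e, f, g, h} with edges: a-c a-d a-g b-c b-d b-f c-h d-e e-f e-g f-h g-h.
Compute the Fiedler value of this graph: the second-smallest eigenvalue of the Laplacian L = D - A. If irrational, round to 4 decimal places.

2

Each diagonal entry of L is the vertex degree and each off-diagonal entry is -1 where an edge is present, 0 otherwise; in the order [a, b, c, d, e, f, g, h] the diagonal is [3, 3, 3, 3, 3, 3, 3, 3]. The smallest Laplacian eigenvalue is always 0. The next one, lambda_2 = 2, measures how hard the graph is to disconnect: larger values mean better connectivity. There is one zero in the spectrum, matching the 1 component. The largest eigenvalue, 6, is at most the vertex count 8.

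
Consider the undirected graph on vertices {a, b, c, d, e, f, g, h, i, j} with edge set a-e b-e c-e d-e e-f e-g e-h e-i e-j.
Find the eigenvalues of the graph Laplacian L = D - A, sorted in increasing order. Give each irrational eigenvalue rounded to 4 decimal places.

[0, 1, 1, 1, 1, 1, 1, 1, 1, 10]

Each diagonal entry of L is the vertex degree and each off-diagonal entry is -1 where an edge is present, 0 otherwise; in the order [a, b, c, d, e, f, g, h, i, j] the diagonal is [1, 1, 1, 1, 9, 1, 1, 1, 1, 1]. The multiplicity of 0 as a Laplacian eigenvalue equals the number of connected components. The single zero eigenvalue shows the graph is connected.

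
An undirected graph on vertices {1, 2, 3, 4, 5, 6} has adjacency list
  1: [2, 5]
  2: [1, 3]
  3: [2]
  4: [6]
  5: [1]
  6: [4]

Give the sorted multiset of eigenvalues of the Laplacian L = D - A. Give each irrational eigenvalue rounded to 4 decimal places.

With the vertex order [1, 2, 3, 4, 5, 6], the degrees are [2, 2, 1, 1, 1, 1], giving D = diag(2, 2, 1, 1, 1, 1) and L = D - A. L is symmetric positive semidefinite, so every eigenvalue is real and nonnegative. The 2 zero eigenvalues correspond to the 2 connected components. The largest eigenvalue, 3.4142, is at most the vertex count 6.

[0, 0, 0.5858, 2, 2, 3.4142]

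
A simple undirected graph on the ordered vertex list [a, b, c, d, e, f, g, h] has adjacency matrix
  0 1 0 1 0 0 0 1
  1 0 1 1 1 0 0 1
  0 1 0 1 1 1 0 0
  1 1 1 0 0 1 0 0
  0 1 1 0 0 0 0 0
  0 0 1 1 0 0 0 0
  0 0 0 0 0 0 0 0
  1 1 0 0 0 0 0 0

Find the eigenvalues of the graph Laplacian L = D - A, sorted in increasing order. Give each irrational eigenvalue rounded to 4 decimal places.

[0, 0, 1.2595, 1.7452, 3.1387, 4.3139, 5.3909, 6.1518]

With the vertex order [a, b, c, d, e, f, g, h], the degrees are [3, 5, 4, 4, 2, 2, 0, 2], giving D = diag(3, 5, 4, 4, 2, 2, 0, 2) and L = D - A. L is symmetric positive semidefinite, so every eigenvalue is real and nonnegative. The 2 zero eigenvalues correspond to the 2 connected components. The largest eigenvalue, 6.1518, is at most the vertex count 8.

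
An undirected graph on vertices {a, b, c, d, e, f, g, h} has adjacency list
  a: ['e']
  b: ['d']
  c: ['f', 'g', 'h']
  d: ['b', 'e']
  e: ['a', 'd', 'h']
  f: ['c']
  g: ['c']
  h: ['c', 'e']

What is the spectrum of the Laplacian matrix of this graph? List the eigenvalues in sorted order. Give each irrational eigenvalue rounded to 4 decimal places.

[0, 0.2137, 0.6177, 1, 1.4977, 2.3537, 3.8408, 4.4763]

With the vertex order [a, b, c, d, e, f, g, h], the degrees are [1, 1, 3, 2, 3, 1, 1, 2], giving D = diag(1, 1, 3, 2, 3, 1, 1, 2) and L = D - A. Diagonalising L (or applying a numerical eigensolver to the 8x8 matrix) gives the spectrum above. The single zero eigenvalue shows the graph is connected. The eigenvalues sum to 14, which equals trace(L) = 2|E|.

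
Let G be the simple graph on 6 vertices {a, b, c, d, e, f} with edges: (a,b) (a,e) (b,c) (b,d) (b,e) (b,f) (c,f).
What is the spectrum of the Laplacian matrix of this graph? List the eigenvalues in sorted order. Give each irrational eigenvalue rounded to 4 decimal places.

[0, 1, 1, 3, 3, 6]

Each diagonal entry of L is the vertex degree and each off-diagonal entry is -1 where an edge is present, 0 otherwise; in the order [a, b, c, d, e, f] the diagonal is [2, 5, 2, 1, 2, 2]. Since every row of L sums to 0, the all-ones vector is in the kernel and 0 is an eigenvalue. The single zero eigenvalue shows the graph is connected. There is one zero in the spectrum, matching the 1 component.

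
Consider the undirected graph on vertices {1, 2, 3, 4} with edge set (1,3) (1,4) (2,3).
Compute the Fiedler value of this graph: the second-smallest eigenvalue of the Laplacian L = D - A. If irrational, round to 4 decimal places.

0.5858

With the vertex order [1, 2, 3, 4], the degrees are [2, 1, 2, 1], giving D = diag(2, 1, 2, 1) and L = D - A. The smallest Laplacian eigenvalue is always 0. The next one, lambda_2 = 0.5858, measures how hard the graph is to disconnect: larger values mean better connectivity. By the matrix-tree theorem the graph has (1/4) * product of the nonzero eigenvalues = 1 spanning tree.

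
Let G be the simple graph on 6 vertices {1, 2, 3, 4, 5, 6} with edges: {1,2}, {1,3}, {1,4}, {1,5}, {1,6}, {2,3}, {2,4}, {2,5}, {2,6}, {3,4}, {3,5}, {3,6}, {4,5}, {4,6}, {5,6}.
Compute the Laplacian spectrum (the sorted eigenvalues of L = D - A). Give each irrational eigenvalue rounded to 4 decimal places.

[0, 6, 6, 6, 6, 6]

With the vertex order [1, 2, 3, 4, 5, 6], the degrees are [5, 5, 5, 5, 5, 5], giving D = diag(5, 5, 5, 5, 5, 5) and L = D - A. Diagonalising L (or applying a numerical eigensolver to the 6x6 matrix) gives the spectrum above. The eigenvalues sum to 30, which equals trace(L) = 2|E|. The largest eigenvalue, 6, is at most the vertex count 6.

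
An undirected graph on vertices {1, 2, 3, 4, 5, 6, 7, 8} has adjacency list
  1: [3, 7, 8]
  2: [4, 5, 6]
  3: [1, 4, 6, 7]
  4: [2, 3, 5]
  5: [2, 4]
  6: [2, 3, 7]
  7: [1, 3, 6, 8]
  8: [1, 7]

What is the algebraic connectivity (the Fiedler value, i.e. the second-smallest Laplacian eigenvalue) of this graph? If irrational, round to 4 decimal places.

0.6538

Each diagonal entry of L is the vertex degree and each off-diagonal entry is -1 where an edge is present, 0 otherwise; in the order [1, 2, 3, 4, 5, 6, 7, 8] the diagonal is [3, 3, 4, 3, 2, 3, 4, 2]. The sorted Laplacian eigenvalues are [0, 0.6538, 2.0871, 3, 3.4978, 4, 5.1813, 5.5800]; the algebraic connectivity is the second entry, 0.6538.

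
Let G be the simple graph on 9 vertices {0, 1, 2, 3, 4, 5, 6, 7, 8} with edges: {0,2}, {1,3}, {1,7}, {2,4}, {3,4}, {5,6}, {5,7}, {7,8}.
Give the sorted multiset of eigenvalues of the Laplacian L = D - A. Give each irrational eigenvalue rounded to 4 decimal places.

[0, 0.1404, 0.5362, 0.7754, 1.5803, 2.2449, 2.7784, 3.5988, 4.3455]

Each diagonal entry of L is the vertex degree and each off-diagonal entry is -1 where an edge is present, 0 otherwise; in the order [0, 1, 2, 3, 4, 5, 6, 7, 8] the diagonal is [1, 2, 2, 2, 2, 2, 1, 3, 1]. Diagonalising L (or applying a numerical eigensolver to the 9x9 matrix) gives the spectrum above. By the matrix-tree theorem the graph has (1/9) * product of the nonzero eigenvalues = 1 spanning tree.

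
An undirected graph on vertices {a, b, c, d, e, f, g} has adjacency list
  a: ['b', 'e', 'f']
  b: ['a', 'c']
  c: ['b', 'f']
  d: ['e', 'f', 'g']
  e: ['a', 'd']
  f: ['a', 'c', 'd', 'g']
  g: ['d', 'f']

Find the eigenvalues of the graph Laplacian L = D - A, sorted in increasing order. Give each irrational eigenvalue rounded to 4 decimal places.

Each diagonal entry of L is the vertex degree and each off-diagonal entry is -1 where an edge is present, 0 otherwise; in the order [a, b, c, d, e, f, g] the diagonal is [3, 2, 2, 3, 2, 4, 2]. Since every row of L sums to 0, the all-ones vector is in the kernel and 0 is an eigenvalue. The eigenvalues sum to 18, which equals trace(L) = 2|E|. There is one zero in the spectrum, matching the 1 component.

[0, 0.9636, 1.5261, 2.6428, 3.4062, 3.8946, 5.5667]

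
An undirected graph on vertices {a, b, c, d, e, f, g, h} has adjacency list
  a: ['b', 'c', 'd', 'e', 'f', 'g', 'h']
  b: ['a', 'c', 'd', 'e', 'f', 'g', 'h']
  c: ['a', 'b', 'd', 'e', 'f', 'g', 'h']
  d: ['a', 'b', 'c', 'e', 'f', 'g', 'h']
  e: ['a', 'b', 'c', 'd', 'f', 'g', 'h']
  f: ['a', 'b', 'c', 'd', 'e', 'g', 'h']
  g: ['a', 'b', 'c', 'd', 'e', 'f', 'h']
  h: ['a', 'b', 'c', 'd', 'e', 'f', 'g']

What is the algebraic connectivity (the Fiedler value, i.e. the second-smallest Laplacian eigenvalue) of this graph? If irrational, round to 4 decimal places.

8

Each diagonal entry of L is the vertex degree and each off-diagonal entry is -1 where an edge is present, 0 otherwise; in the order [a, b, c, d, e, f, g, h] the diagonal is [7, 7, 7, 7, 7, 7, 7, 7]. The smallest Laplacian eigenvalue is always 0. The next one, lambda_2 = 8, measures how hard the graph is to disconnect: larger values mean better connectivity. The eigenvalues sum to 56, which equals trace(L) = 2|E|.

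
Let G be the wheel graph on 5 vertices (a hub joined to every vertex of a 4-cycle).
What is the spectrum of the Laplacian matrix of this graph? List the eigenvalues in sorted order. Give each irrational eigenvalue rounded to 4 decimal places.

[0, 3, 3, 5, 5]

The graph has 5 vertices and degree multiset [4, 3, 3, 3, 3]; D is the diagonal matrix of degrees and L = D - A. Since every row of L sums to 0, the all-ones vector is in the kernel and 0 is an eigenvalue. By the matrix-tree theorem the graph has (1/5) * product of the nonzero eigenvalues = 45 spanning trees.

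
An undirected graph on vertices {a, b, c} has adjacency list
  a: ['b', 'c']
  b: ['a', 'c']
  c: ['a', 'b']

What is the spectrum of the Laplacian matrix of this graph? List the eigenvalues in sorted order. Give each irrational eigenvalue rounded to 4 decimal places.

Each diagonal entry of L is the vertex degree and each off-diagonal entry is -1 where an edge is present, 0 otherwise; in the order [a, b, c] the diagonal is [2, 2, 2]. L is symmetric positive semidefinite, so every eigenvalue is real and nonnegative.

[0, 3, 3]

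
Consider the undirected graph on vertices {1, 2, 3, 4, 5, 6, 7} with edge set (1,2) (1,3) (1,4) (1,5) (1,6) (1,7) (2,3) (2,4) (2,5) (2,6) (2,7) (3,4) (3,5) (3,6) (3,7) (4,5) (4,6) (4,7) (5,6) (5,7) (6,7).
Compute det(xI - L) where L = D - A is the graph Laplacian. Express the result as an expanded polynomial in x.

Each diagonal entry of L is the vertex degree and each off-diagonal entry is -1 where an edge is present, 0 otherwise; in the order [1, 2, 3, 4, 5, 6, 7] the diagonal is [6, 6, 6, 6, 6, 6, 6]. The eigenvalues of L are [0, 7, 7, 7, 7, 7, 7]; the characteristic polynomial is the product of (x - lambda_i), which multiplies out to x^7 - 42x^6 + 735x^5 - 6860x^4 + 36015x^3 - 100842x^2 + 117649x. The constant term is 0 because L is singular (the all-ones vector lies in its kernel). There is one zero in the spectrum, matching the 1 component. The eigenvalues sum to 42, which equals trace(L) = 2|E|.

x^7 - 42x^6 + 735x^5 - 6860x^4 + 36015x^3 - 100842x^2 + 117649x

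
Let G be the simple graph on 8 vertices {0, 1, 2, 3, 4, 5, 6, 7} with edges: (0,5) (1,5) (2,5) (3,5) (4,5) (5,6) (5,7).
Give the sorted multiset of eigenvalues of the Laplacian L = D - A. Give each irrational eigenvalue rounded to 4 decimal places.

Each diagonal entry of L is the vertex degree and each off-diagonal entry is -1 where an edge is present, 0 otherwise; in the order [0, 1, 2, 3, 4, 5, 6, 7] the diagonal is [1, 1, 1, 1, 1, 7, 1, 1]. Diagonalising L (or applying a numerical eigensolver to the 8x8 matrix) gives the spectrum above. The single zero eigenvalue shows the graph is connected.

[0, 1, 1, 1, 1, 1, 1, 8]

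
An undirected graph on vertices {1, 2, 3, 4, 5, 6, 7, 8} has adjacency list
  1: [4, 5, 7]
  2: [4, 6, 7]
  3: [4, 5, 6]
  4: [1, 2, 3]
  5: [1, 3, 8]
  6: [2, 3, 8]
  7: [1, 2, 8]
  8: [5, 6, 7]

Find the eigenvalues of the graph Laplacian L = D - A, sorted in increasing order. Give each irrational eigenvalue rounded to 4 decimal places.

With the vertex order [1, 2, 3, 4, 5, 6, 7, 8], the degrees are [3, 3, 3, 3, 3, 3, 3, 3], giving D = diag(3, 3, 3, 3, 3, 3, 3, 3) and L = D - A. The multiplicity of 0 as a Laplacian eigenvalue equals the number of connected components. The single zero eigenvalue shows the graph is connected.

[0, 2, 2, 2, 4, 4, 4, 6]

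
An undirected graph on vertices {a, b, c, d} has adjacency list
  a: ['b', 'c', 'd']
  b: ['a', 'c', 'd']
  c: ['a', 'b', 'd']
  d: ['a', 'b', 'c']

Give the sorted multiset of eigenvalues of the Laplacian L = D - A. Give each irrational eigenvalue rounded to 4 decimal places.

With the vertex order [a, b, c, d], the degrees are [3, 3, 3, 3], giving D = diag(3, 3, 3, 3) and L = D - A. The multiplicity of 0 as a Laplacian eigenvalue equals the number of connected components. The single zero eigenvalue shows the graph is connected. There is one zero in the spectrum, matching the 1 component. The largest eigenvalue, 4, is at most the vertex count 4.

[0, 4, 4, 4]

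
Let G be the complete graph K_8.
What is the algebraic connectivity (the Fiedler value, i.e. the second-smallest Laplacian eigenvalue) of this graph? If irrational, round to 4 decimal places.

The graph has 8 vertices and degree multiset [7, 7, 7, 7, 7, 7, 7, 7]; D is the diagonal matrix of degrees and L = D - A. The smallest Laplacian eigenvalue is always 0. The next one, lambda_2 = 8, measures how hard the graph is to disconnect: larger values mean better connectivity.

8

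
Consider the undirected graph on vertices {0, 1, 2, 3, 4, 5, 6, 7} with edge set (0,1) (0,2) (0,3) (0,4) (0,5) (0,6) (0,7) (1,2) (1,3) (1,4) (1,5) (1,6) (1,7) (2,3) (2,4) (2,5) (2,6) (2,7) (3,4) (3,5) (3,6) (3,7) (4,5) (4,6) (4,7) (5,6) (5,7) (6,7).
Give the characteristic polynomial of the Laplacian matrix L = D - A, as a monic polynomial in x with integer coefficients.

Reading degrees in the order [0, 1, 2, 3, 4, 5, 6, 7] gives [7, 7, 7, 7, 7, 7, 7, 7]; set D = diag(7, 7, 7, 7, 7, 7, 7, 7) and form L = D - A. Computing det(xI - L) by cofactor expansion (or equivalently via sum-over-permutations) gives x^8 - 56x^7 + 1344x^6 - 17920x^5 + 143360x^4 - 688128x^3 + 1835008x^2 - 2097152x. The constant term is 0 because L is singular (the all-ones vector lies in its kernel). The eigenvalues sum to 56, which equals trace(L) = 2|E|.

x^8 - 56x^7 + 1344x^6 - 17920x^5 + 143360x^4 - 688128x^3 + 1835008x^2 - 2097152x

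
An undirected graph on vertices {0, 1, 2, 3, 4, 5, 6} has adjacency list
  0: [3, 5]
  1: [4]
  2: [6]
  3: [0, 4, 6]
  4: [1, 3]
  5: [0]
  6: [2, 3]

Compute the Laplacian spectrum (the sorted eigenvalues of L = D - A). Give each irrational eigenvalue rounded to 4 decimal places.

With the vertex order [0, 1, 2, 3, 4, 5, 6], the degrees are [2, 1, 1, 3, 2, 1, 2], giving D = diag(2, 1, 1, 3, 2, 1, 2) and L = D - A. The multiplicity of 0 as a Laplacian eigenvalue equals the number of connected components. The single zero eigenvalue shows the graph is connected.

[0, 0.3820, 0.3820, 1.5858, 2.6180, 2.6180, 4.4142]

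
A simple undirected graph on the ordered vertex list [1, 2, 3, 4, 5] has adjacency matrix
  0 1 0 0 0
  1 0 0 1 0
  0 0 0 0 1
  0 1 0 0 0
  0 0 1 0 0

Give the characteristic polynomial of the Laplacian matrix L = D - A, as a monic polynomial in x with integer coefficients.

x^5 - 6x^4 + 11x^3 - 6x^2

With the vertex order [1, 2, 3, 4, 5], the degrees are [1, 2, 1, 1, 1], giving D = diag(1, 2, 1, 1, 1) and L = D - A. Computing det(xI - L) by cofactor expansion (or equivalently via sum-over-permutations) gives x^5 - 6x^4 + 11x^3 - 6x^2. The coefficient of x^4 equals -trace(L) = -6, matching the sum of degrees. There are 2 zeros in the spectrum, matching the 2 components. The eigenvalues sum to 6, which equals trace(L) = 2|E|.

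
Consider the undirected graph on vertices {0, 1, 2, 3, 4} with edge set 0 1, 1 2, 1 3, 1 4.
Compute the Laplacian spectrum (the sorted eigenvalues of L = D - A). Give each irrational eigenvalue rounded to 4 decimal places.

Each diagonal entry of L is the vertex degree and each off-diagonal entry is -1 where an edge is present, 0 otherwise; in the order [0, 1, 2, 3, 4] the diagonal is [1, 4, 1, 1, 1]. Diagonalising L (or applying a numerical eigensolver to the 5x5 matrix) gives the spectrum above. The single zero eigenvalue shows the graph is connected. By the matrix-tree theorem the graph has (1/5) * product of the nonzero eigenvalues = 1 spanning tree.

[0, 1, 1, 1, 5]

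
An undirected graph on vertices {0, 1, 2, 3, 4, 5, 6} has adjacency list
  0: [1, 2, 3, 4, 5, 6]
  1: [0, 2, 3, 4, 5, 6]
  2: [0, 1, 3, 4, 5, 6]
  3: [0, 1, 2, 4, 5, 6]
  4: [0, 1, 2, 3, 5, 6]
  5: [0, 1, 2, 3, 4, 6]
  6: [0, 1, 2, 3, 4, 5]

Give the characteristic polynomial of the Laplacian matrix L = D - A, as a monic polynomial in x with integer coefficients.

x^7 - 42x^6 + 735x^5 - 6860x^4 + 36015x^3 - 100842x^2 + 117649x

Reading degrees in the order [0, 1, 2, 3, 4, 5, 6] gives [6, 6, 6, 6, 6, 6, 6]; set D = diag(6, 6, 6, 6, 6, 6, 6) and form L = D - A. L has integer entries, so p(x) = det(xI - L) has integer coefficients. Expanding the determinant yields x^7 - 42x^6 + 735x^5 - 6860x^4 + 36015x^3 - 100842x^2 + 117649x. The constant term is 0 because L is singular (the all-ones vector lies in its kernel). The largest eigenvalue, 7, is at most the vertex count 7. By the matrix-tree theorem the graph has (1/7) * product of the nonzero eigenvalues = 16807 spanning trees.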